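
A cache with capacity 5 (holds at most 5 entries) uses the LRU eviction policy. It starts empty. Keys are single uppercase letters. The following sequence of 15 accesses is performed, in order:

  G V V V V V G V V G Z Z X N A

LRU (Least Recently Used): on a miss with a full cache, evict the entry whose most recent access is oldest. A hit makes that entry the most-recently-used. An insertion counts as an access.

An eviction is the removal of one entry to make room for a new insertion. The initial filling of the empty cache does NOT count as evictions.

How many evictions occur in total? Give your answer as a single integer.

Answer: 1

Derivation:
LRU simulation (capacity=5):
  1. access G: MISS. Cache (LRU->MRU): [G]
  2. access V: MISS. Cache (LRU->MRU): [G V]
  3. access V: HIT. Cache (LRU->MRU): [G V]
  4. access V: HIT. Cache (LRU->MRU): [G V]
  5. access V: HIT. Cache (LRU->MRU): [G V]
  6. access V: HIT. Cache (LRU->MRU): [G V]
  7. access G: HIT. Cache (LRU->MRU): [V G]
  8. access V: HIT. Cache (LRU->MRU): [G V]
  9. access V: HIT. Cache (LRU->MRU): [G V]
  10. access G: HIT. Cache (LRU->MRU): [V G]
  11. access Z: MISS. Cache (LRU->MRU): [V G Z]
  12. access Z: HIT. Cache (LRU->MRU): [V G Z]
  13. access X: MISS. Cache (LRU->MRU): [V G Z X]
  14. access N: MISS. Cache (LRU->MRU): [V G Z X N]
  15. access A: MISS, evict V. Cache (LRU->MRU): [G Z X N A]
Total: 9 hits, 6 misses, 1 evictions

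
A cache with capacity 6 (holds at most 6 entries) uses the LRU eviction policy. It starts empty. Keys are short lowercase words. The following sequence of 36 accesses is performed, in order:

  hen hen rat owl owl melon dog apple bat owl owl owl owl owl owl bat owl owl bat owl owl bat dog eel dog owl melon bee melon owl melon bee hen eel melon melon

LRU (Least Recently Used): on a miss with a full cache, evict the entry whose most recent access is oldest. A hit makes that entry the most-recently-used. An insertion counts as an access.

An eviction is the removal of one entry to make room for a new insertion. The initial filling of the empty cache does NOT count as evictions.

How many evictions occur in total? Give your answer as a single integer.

Answer: 4

Derivation:
LRU simulation (capacity=6):
  1. access hen: MISS. Cache (LRU->MRU): [hen]
  2. access hen: HIT. Cache (LRU->MRU): [hen]
  3. access rat: MISS. Cache (LRU->MRU): [hen rat]
  4. access owl: MISS. Cache (LRU->MRU): [hen rat owl]
  5. access owl: HIT. Cache (LRU->MRU): [hen rat owl]
  6. access melon: MISS. Cache (LRU->MRU): [hen rat owl melon]
  7. access dog: MISS. Cache (LRU->MRU): [hen rat owl melon dog]
  8. access apple: MISS. Cache (LRU->MRU): [hen rat owl melon dog apple]
  9. access bat: MISS, evict hen. Cache (LRU->MRU): [rat owl melon dog apple bat]
  10. access owl: HIT. Cache (LRU->MRU): [rat melon dog apple bat owl]
  11. access owl: HIT. Cache (LRU->MRU): [rat melon dog apple bat owl]
  12. access owl: HIT. Cache (LRU->MRU): [rat melon dog apple bat owl]
  13. access owl: HIT. Cache (LRU->MRU): [rat melon dog apple bat owl]
  14. access owl: HIT. Cache (LRU->MRU): [rat melon dog apple bat owl]
  15. access owl: HIT. Cache (LRU->MRU): [rat melon dog apple bat owl]
  16. access bat: HIT. Cache (LRU->MRU): [rat melon dog apple owl bat]
  17. access owl: HIT. Cache (LRU->MRU): [rat melon dog apple bat owl]
  18. access owl: HIT. Cache (LRU->MRU): [rat melon dog apple bat owl]
  19. access bat: HIT. Cache (LRU->MRU): [rat melon dog apple owl bat]
  20. access owl: HIT. Cache (LRU->MRU): [rat melon dog apple bat owl]
  21. access owl: HIT. Cache (LRU->MRU): [rat melon dog apple bat owl]
  22. access bat: HIT. Cache (LRU->MRU): [rat melon dog apple owl bat]
  23. access dog: HIT. Cache (LRU->MRU): [rat melon apple owl bat dog]
  24. access eel: MISS, evict rat. Cache (LRU->MRU): [melon apple owl bat dog eel]
  25. access dog: HIT. Cache (LRU->MRU): [melon apple owl bat eel dog]
  26. access owl: HIT. Cache (LRU->MRU): [melon apple bat eel dog owl]
  27. access melon: HIT. Cache (LRU->MRU): [apple bat eel dog owl melon]
  28. access bee: MISS, evict apple. Cache (LRU->MRU): [bat eel dog owl melon bee]
  29. access melon: HIT. Cache (LRU->MRU): [bat eel dog owl bee melon]
  30. access owl: HIT. Cache (LRU->MRU): [bat eel dog bee melon owl]
  31. access melon: HIT. Cache (LRU->MRU): [bat eel dog bee owl melon]
  32. access bee: HIT. Cache (LRU->MRU): [bat eel dog owl melon bee]
  33. access hen: MISS, evict bat. Cache (LRU->MRU): [eel dog owl melon bee hen]
  34. access eel: HIT. Cache (LRU->MRU): [dog owl melon bee hen eel]
  35. access melon: HIT. Cache (LRU->MRU): [dog owl bee hen eel melon]
  36. access melon: HIT. Cache (LRU->MRU): [dog owl bee hen eel melon]
Total: 26 hits, 10 misses, 4 evictions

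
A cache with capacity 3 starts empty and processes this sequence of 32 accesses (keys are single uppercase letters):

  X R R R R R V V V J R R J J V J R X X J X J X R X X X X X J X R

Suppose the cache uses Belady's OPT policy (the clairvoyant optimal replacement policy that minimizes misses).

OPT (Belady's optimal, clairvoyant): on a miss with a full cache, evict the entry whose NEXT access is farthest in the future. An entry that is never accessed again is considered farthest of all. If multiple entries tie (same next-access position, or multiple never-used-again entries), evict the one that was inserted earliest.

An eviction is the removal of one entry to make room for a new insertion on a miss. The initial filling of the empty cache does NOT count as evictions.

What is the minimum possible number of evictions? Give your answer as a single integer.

Answer: 2

Derivation:
OPT (Belady) simulation (capacity=3):
  1. access X: MISS. Cache: [X]
  2. access R: MISS. Cache: [X R]
  3. access R: HIT. Next use of R: step 4. Cache: [X R]
  4. access R: HIT. Next use of R: step 5. Cache: [X R]
  5. access R: HIT. Next use of R: step 6. Cache: [X R]
  6. access R: HIT. Next use of R: step 11. Cache: [X R]
  7. access V: MISS. Cache: [X R V]
  8. access V: HIT. Next use of V: step 9. Cache: [X R V]
  9. access V: HIT. Next use of V: step 15. Cache: [X R V]
  10. access J: MISS, evict X (next use: step 18). Cache: [R V J]
  11. access R: HIT. Next use of R: step 12. Cache: [R V J]
  12. access R: HIT. Next use of R: step 17. Cache: [R V J]
  13. access J: HIT. Next use of J: step 14. Cache: [R V J]
  14. access J: HIT. Next use of J: step 16. Cache: [R V J]
  15. access V: HIT. Next use of V: never. Cache: [R V J]
  16. access J: HIT. Next use of J: step 20. Cache: [R V J]
  17. access R: HIT. Next use of R: step 24. Cache: [R V J]
  18. access X: MISS, evict V (next use: never). Cache: [R J X]
  19. access X: HIT. Next use of X: step 21. Cache: [R J X]
  20. access J: HIT. Next use of J: step 22. Cache: [R J X]
  21. access X: HIT. Next use of X: step 23. Cache: [R J X]
  22. access J: HIT. Next use of J: step 30. Cache: [R J X]
  23. access X: HIT. Next use of X: step 25. Cache: [R J X]
  24. access R: HIT. Next use of R: step 32. Cache: [R J X]
  25. access X: HIT. Next use of X: step 26. Cache: [R J X]
  26. access X: HIT. Next use of X: step 27. Cache: [R J X]
  27. access X: HIT. Next use of X: step 28. Cache: [R J X]
  28. access X: HIT. Next use of X: step 29. Cache: [R J X]
  29. access X: HIT. Next use of X: step 31. Cache: [R J X]
  30. access J: HIT. Next use of J: never. Cache: [R J X]
  31. access X: HIT. Next use of X: never. Cache: [R J X]
  32. access R: HIT. Next use of R: never. Cache: [R J X]
Total: 27 hits, 5 misses, 2 evictions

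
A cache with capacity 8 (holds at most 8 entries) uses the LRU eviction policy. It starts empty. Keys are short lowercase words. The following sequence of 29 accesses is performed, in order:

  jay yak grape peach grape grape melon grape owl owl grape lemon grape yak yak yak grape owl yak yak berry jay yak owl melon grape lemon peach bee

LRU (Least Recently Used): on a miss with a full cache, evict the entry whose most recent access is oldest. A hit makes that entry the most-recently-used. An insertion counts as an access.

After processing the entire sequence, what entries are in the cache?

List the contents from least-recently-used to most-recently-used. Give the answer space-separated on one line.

LRU simulation (capacity=8):
  1. access jay: MISS. Cache (LRU->MRU): [jay]
  2. access yak: MISS. Cache (LRU->MRU): [jay yak]
  3. access grape: MISS. Cache (LRU->MRU): [jay yak grape]
  4. access peach: MISS. Cache (LRU->MRU): [jay yak grape peach]
  5. access grape: HIT. Cache (LRU->MRU): [jay yak peach grape]
  6. access grape: HIT. Cache (LRU->MRU): [jay yak peach grape]
  7. access melon: MISS. Cache (LRU->MRU): [jay yak peach grape melon]
  8. access grape: HIT. Cache (LRU->MRU): [jay yak peach melon grape]
  9. access owl: MISS. Cache (LRU->MRU): [jay yak peach melon grape owl]
  10. access owl: HIT. Cache (LRU->MRU): [jay yak peach melon grape owl]
  11. access grape: HIT. Cache (LRU->MRU): [jay yak peach melon owl grape]
  12. access lemon: MISS. Cache (LRU->MRU): [jay yak peach melon owl grape lemon]
  13. access grape: HIT. Cache (LRU->MRU): [jay yak peach melon owl lemon grape]
  14. access yak: HIT. Cache (LRU->MRU): [jay peach melon owl lemon grape yak]
  15. access yak: HIT. Cache (LRU->MRU): [jay peach melon owl lemon grape yak]
  16. access yak: HIT. Cache (LRU->MRU): [jay peach melon owl lemon grape yak]
  17. access grape: HIT. Cache (LRU->MRU): [jay peach melon owl lemon yak grape]
  18. access owl: HIT. Cache (LRU->MRU): [jay peach melon lemon yak grape owl]
  19. access yak: HIT. Cache (LRU->MRU): [jay peach melon lemon grape owl yak]
  20. access yak: HIT. Cache (LRU->MRU): [jay peach melon lemon grape owl yak]
  21. access berry: MISS. Cache (LRU->MRU): [jay peach melon lemon grape owl yak berry]
  22. access jay: HIT. Cache (LRU->MRU): [peach melon lemon grape owl yak berry jay]
  23. access yak: HIT. Cache (LRU->MRU): [peach melon lemon grape owl berry jay yak]
  24. access owl: HIT. Cache (LRU->MRU): [peach melon lemon grape berry jay yak owl]
  25. access melon: HIT. Cache (LRU->MRU): [peach lemon grape berry jay yak owl melon]
  26. access grape: HIT. Cache (LRU->MRU): [peach lemon berry jay yak owl melon grape]
  27. access lemon: HIT. Cache (LRU->MRU): [peach berry jay yak owl melon grape lemon]
  28. access peach: HIT. Cache (LRU->MRU): [berry jay yak owl melon grape lemon peach]
  29. access bee: MISS, evict berry. Cache (LRU->MRU): [jay yak owl melon grape lemon peach bee]
Total: 20 hits, 9 misses, 1 evictions

Answer: jay yak owl melon grape lemon peach bee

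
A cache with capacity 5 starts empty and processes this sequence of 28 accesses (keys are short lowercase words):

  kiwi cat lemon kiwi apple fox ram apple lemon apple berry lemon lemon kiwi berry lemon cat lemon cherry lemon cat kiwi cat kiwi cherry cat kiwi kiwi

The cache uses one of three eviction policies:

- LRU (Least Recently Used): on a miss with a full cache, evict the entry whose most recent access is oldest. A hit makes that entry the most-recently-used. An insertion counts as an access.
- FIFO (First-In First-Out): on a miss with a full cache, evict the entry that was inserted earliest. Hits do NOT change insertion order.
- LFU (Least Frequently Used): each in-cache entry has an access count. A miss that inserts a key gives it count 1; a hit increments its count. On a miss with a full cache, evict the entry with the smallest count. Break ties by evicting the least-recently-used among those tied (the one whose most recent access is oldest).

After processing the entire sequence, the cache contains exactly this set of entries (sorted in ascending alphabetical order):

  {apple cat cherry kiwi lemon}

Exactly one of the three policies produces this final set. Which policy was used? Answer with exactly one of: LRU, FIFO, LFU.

Simulating under each policy and comparing final sets:
  LRU: final set = {berry cat cherry kiwi lemon} -> differs
  FIFO: final set = {berry cat cherry kiwi lemon} -> differs
  LFU: final set = {apple cat cherry kiwi lemon} -> MATCHES target
Only LFU produces the target set.

Answer: LFU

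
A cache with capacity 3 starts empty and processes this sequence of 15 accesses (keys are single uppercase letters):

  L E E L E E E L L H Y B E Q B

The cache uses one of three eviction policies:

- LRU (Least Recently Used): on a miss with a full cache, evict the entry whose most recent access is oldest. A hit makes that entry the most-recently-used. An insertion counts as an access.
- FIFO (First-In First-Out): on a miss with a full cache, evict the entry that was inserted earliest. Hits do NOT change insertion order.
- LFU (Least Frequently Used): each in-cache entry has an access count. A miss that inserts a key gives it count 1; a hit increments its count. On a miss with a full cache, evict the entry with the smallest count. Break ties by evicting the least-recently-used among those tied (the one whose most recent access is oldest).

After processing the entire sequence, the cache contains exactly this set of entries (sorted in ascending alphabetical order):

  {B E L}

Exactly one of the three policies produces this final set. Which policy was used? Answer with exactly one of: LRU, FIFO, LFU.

Simulating under each policy and comparing final sets:
  LRU: final set = {B E Q} -> differs
  FIFO: final set = {B E Q} -> differs
  LFU: final set = {B E L} -> MATCHES target
Only LFU produces the target set.

Answer: LFU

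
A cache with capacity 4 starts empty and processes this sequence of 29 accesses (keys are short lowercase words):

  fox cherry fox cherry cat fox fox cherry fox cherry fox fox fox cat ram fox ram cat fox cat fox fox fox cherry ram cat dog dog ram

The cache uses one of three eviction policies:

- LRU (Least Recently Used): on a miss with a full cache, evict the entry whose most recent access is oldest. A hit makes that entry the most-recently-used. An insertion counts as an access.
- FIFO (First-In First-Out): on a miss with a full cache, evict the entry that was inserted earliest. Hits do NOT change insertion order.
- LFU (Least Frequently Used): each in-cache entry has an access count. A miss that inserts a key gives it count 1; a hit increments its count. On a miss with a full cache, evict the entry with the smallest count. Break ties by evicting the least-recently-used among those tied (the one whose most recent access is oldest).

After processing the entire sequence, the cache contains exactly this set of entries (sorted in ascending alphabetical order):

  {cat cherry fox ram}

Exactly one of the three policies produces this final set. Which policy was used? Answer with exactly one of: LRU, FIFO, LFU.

Answer: LFU

Derivation:
Simulating under each policy and comparing final sets:
  LRU: final set = {cat cherry dog ram} -> differs
  FIFO: final set = {cat cherry dog ram} -> differs
  LFU: final set = {cat cherry fox ram} -> MATCHES target
Only LFU produces the target set.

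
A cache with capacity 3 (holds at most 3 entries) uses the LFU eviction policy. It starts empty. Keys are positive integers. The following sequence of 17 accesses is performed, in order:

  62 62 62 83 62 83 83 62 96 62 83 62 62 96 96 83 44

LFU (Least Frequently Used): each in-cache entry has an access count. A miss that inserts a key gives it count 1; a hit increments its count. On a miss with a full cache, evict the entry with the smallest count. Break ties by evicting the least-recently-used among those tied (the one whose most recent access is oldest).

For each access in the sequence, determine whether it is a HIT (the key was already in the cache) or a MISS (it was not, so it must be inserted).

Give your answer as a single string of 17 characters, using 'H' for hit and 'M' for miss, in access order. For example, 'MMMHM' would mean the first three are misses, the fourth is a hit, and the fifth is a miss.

Answer: MHHMHHHHMHHHHHHHM

Derivation:
LFU simulation (capacity=3):
  1. access 62: MISS. Cache: [62(c=1)]
  2. access 62: HIT, count now 2. Cache: [62(c=2)]
  3. access 62: HIT, count now 3. Cache: [62(c=3)]
  4. access 83: MISS. Cache: [83(c=1) 62(c=3)]
  5. access 62: HIT, count now 4. Cache: [83(c=1) 62(c=4)]
  6. access 83: HIT, count now 2. Cache: [83(c=2) 62(c=4)]
  7. access 83: HIT, count now 3. Cache: [83(c=3) 62(c=4)]
  8. access 62: HIT, count now 5. Cache: [83(c=3) 62(c=5)]
  9. access 96: MISS. Cache: [96(c=1) 83(c=3) 62(c=5)]
  10. access 62: HIT, count now 6. Cache: [96(c=1) 83(c=3) 62(c=6)]
  11. access 83: HIT, count now 4. Cache: [96(c=1) 83(c=4) 62(c=6)]
  12. access 62: HIT, count now 7. Cache: [96(c=1) 83(c=4) 62(c=7)]
  13. access 62: HIT, count now 8. Cache: [96(c=1) 83(c=4) 62(c=8)]
  14. access 96: HIT, count now 2. Cache: [96(c=2) 83(c=4) 62(c=8)]
  15. access 96: HIT, count now 3. Cache: [96(c=3) 83(c=4) 62(c=8)]
  16. access 83: HIT, count now 5. Cache: [96(c=3) 83(c=5) 62(c=8)]
  17. access 44: MISS, evict 96(c=3). Cache: [44(c=1) 83(c=5) 62(c=8)]
Total: 13 hits, 4 misses, 1 evictions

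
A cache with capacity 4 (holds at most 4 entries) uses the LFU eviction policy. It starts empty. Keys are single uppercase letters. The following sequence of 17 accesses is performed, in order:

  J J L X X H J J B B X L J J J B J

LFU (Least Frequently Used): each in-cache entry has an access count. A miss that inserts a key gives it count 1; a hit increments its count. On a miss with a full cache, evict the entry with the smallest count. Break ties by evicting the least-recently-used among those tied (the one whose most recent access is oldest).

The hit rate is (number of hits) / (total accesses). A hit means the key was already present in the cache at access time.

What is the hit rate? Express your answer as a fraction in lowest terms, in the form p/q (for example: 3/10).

LFU simulation (capacity=4):
  1. access J: MISS. Cache: [J(c=1)]
  2. access J: HIT, count now 2. Cache: [J(c=2)]
  3. access L: MISS. Cache: [L(c=1) J(c=2)]
  4. access X: MISS. Cache: [L(c=1) X(c=1) J(c=2)]
  5. access X: HIT, count now 2. Cache: [L(c=1) J(c=2) X(c=2)]
  6. access H: MISS. Cache: [L(c=1) H(c=1) J(c=2) X(c=2)]
  7. access J: HIT, count now 3. Cache: [L(c=1) H(c=1) X(c=2) J(c=3)]
  8. access J: HIT, count now 4. Cache: [L(c=1) H(c=1) X(c=2) J(c=4)]
  9. access B: MISS, evict L(c=1). Cache: [H(c=1) B(c=1) X(c=2) J(c=4)]
  10. access B: HIT, count now 2. Cache: [H(c=1) X(c=2) B(c=2) J(c=4)]
  11. access X: HIT, count now 3. Cache: [H(c=1) B(c=2) X(c=3) J(c=4)]
  12. access L: MISS, evict H(c=1). Cache: [L(c=1) B(c=2) X(c=3) J(c=4)]
  13. access J: HIT, count now 5. Cache: [L(c=1) B(c=2) X(c=3) J(c=5)]
  14. access J: HIT, count now 6. Cache: [L(c=1) B(c=2) X(c=3) J(c=6)]
  15. access J: HIT, count now 7. Cache: [L(c=1) B(c=2) X(c=3) J(c=7)]
  16. access B: HIT, count now 3. Cache: [L(c=1) X(c=3) B(c=3) J(c=7)]
  17. access J: HIT, count now 8. Cache: [L(c=1) X(c=3) B(c=3) J(c=8)]
Total: 11 hits, 6 misses, 2 evictions

Hit rate = 11/17

Answer: 11/17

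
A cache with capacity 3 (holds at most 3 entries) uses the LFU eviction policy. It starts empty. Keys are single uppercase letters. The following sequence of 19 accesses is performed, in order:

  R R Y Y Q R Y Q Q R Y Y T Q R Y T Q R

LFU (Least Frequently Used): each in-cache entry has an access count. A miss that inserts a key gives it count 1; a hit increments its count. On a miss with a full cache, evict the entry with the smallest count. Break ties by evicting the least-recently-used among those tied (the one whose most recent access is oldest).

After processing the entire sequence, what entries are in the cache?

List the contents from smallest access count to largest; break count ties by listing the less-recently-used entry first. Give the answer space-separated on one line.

LFU simulation (capacity=3):
  1. access R: MISS. Cache: [R(c=1)]
  2. access R: HIT, count now 2. Cache: [R(c=2)]
  3. access Y: MISS. Cache: [Y(c=1) R(c=2)]
  4. access Y: HIT, count now 2. Cache: [R(c=2) Y(c=2)]
  5. access Q: MISS. Cache: [Q(c=1) R(c=2) Y(c=2)]
  6. access R: HIT, count now 3. Cache: [Q(c=1) Y(c=2) R(c=3)]
  7. access Y: HIT, count now 3. Cache: [Q(c=1) R(c=3) Y(c=3)]
  8. access Q: HIT, count now 2. Cache: [Q(c=2) R(c=3) Y(c=3)]
  9. access Q: HIT, count now 3. Cache: [R(c=3) Y(c=3) Q(c=3)]
  10. access R: HIT, count now 4. Cache: [Y(c=3) Q(c=3) R(c=4)]
  11. access Y: HIT, count now 4. Cache: [Q(c=3) R(c=4) Y(c=4)]
  12. access Y: HIT, count now 5. Cache: [Q(c=3) R(c=4) Y(c=5)]
  13. access T: MISS, evict Q(c=3). Cache: [T(c=1) R(c=4) Y(c=5)]
  14. access Q: MISS, evict T(c=1). Cache: [Q(c=1) R(c=4) Y(c=5)]
  15. access R: HIT, count now 5. Cache: [Q(c=1) Y(c=5) R(c=5)]
  16. access Y: HIT, count now 6. Cache: [Q(c=1) R(c=5) Y(c=6)]
  17. access T: MISS, evict Q(c=1). Cache: [T(c=1) R(c=5) Y(c=6)]
  18. access Q: MISS, evict T(c=1). Cache: [Q(c=1) R(c=5) Y(c=6)]
  19. access R: HIT, count now 6. Cache: [Q(c=1) Y(c=6) R(c=6)]
Total: 12 hits, 7 misses, 4 evictions

Answer: Q Y R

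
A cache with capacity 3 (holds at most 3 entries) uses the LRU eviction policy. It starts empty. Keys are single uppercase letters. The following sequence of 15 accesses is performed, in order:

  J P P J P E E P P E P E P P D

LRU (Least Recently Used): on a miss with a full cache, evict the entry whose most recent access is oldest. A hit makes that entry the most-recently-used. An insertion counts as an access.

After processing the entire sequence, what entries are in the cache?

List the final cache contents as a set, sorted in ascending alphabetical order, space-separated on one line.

LRU simulation (capacity=3):
  1. access J: MISS. Cache (LRU->MRU): [J]
  2. access P: MISS. Cache (LRU->MRU): [J P]
  3. access P: HIT. Cache (LRU->MRU): [J P]
  4. access J: HIT. Cache (LRU->MRU): [P J]
  5. access P: HIT. Cache (LRU->MRU): [J P]
  6. access E: MISS. Cache (LRU->MRU): [J P E]
  7. access E: HIT. Cache (LRU->MRU): [J P E]
  8. access P: HIT. Cache (LRU->MRU): [J E P]
  9. access P: HIT. Cache (LRU->MRU): [J E P]
  10. access E: HIT. Cache (LRU->MRU): [J P E]
  11. access P: HIT. Cache (LRU->MRU): [J E P]
  12. access E: HIT. Cache (LRU->MRU): [J P E]
  13. access P: HIT. Cache (LRU->MRU): [J E P]
  14. access P: HIT. Cache (LRU->MRU): [J E P]
  15. access D: MISS, evict J. Cache (LRU->MRU): [E P D]
Total: 11 hits, 4 misses, 1 evictions

Answer: D E P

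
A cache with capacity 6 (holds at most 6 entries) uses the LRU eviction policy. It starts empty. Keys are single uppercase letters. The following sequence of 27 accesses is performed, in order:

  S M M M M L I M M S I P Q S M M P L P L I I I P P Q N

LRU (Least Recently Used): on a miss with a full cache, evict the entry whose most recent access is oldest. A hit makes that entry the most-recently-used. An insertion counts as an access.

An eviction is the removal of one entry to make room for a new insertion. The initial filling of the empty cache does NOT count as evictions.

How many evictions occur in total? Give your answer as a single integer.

Answer: 1

Derivation:
LRU simulation (capacity=6):
  1. access S: MISS. Cache (LRU->MRU): [S]
  2. access M: MISS. Cache (LRU->MRU): [S M]
  3. access M: HIT. Cache (LRU->MRU): [S M]
  4. access M: HIT. Cache (LRU->MRU): [S M]
  5. access M: HIT. Cache (LRU->MRU): [S M]
  6. access L: MISS. Cache (LRU->MRU): [S M L]
  7. access I: MISS. Cache (LRU->MRU): [S M L I]
  8. access M: HIT. Cache (LRU->MRU): [S L I M]
  9. access M: HIT. Cache (LRU->MRU): [S L I M]
  10. access S: HIT. Cache (LRU->MRU): [L I M S]
  11. access I: HIT. Cache (LRU->MRU): [L M S I]
  12. access P: MISS. Cache (LRU->MRU): [L M S I P]
  13. access Q: MISS. Cache (LRU->MRU): [L M S I P Q]
  14. access S: HIT. Cache (LRU->MRU): [L M I P Q S]
  15. access M: HIT. Cache (LRU->MRU): [L I P Q S M]
  16. access M: HIT. Cache (LRU->MRU): [L I P Q S M]
  17. access P: HIT. Cache (LRU->MRU): [L I Q S M P]
  18. access L: HIT. Cache (LRU->MRU): [I Q S M P L]
  19. access P: HIT. Cache (LRU->MRU): [I Q S M L P]
  20. access L: HIT. Cache (LRU->MRU): [I Q S M P L]
  21. access I: HIT. Cache (LRU->MRU): [Q S M P L I]
  22. access I: HIT. Cache (LRU->MRU): [Q S M P L I]
  23. access I: HIT. Cache (LRU->MRU): [Q S M P L I]
  24. access P: HIT. Cache (LRU->MRU): [Q S M L I P]
  25. access P: HIT. Cache (LRU->MRU): [Q S M L I P]
  26. access Q: HIT. Cache (LRU->MRU): [S M L I P Q]
  27. access N: MISS, evict S. Cache (LRU->MRU): [M L I P Q N]
Total: 20 hits, 7 misses, 1 evictions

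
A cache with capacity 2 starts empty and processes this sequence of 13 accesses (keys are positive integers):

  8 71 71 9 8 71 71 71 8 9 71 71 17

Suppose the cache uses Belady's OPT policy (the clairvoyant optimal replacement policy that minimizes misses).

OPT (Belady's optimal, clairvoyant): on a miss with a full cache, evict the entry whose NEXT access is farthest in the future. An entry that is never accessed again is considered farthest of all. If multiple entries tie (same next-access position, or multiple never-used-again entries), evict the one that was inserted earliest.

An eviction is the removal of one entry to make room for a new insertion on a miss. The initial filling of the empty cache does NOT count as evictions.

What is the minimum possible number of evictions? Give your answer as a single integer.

Answer: 4

Derivation:
OPT (Belady) simulation (capacity=2):
  1. access 8: MISS. Cache: [8]
  2. access 71: MISS. Cache: [8 71]
  3. access 71: HIT. Next use of 71: step 6. Cache: [8 71]
  4. access 9: MISS, evict 71 (next use: step 6). Cache: [8 9]
  5. access 8: HIT. Next use of 8: step 9. Cache: [8 9]
  6. access 71: MISS, evict 9 (next use: step 10). Cache: [8 71]
  7. access 71: HIT. Next use of 71: step 8. Cache: [8 71]
  8. access 71: HIT. Next use of 71: step 11. Cache: [8 71]
  9. access 8: HIT. Next use of 8: never. Cache: [8 71]
  10. access 9: MISS, evict 8 (next use: never). Cache: [71 9]
  11. access 71: HIT. Next use of 71: step 12. Cache: [71 9]
  12. access 71: HIT. Next use of 71: never. Cache: [71 9]
  13. access 17: MISS, evict 71 (next use: never). Cache: [9 17]
Total: 7 hits, 6 misses, 4 evictions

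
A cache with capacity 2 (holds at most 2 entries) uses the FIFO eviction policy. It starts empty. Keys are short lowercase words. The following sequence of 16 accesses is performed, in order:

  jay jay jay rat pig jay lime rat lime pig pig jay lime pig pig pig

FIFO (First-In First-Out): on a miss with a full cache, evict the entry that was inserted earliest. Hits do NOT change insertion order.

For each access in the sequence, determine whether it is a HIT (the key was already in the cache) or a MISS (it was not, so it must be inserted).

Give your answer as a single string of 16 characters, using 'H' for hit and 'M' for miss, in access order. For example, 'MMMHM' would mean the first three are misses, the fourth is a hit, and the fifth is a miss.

Answer: MHHMMMMMHMHMMMHH

Derivation:
FIFO simulation (capacity=2):
  1. access jay: MISS. Cache (old->new): [jay]
  2. access jay: HIT. Cache (old->new): [jay]
  3. access jay: HIT. Cache (old->new): [jay]
  4. access rat: MISS. Cache (old->new): [jay rat]
  5. access pig: MISS, evict jay. Cache (old->new): [rat pig]
  6. access jay: MISS, evict rat. Cache (old->new): [pig jay]
  7. access lime: MISS, evict pig. Cache (old->new): [jay lime]
  8. access rat: MISS, evict jay. Cache (old->new): [lime rat]
  9. access lime: HIT. Cache (old->new): [lime rat]
  10. access pig: MISS, evict lime. Cache (old->new): [rat pig]
  11. access pig: HIT. Cache (old->new): [rat pig]
  12. access jay: MISS, evict rat. Cache (old->new): [pig jay]
  13. access lime: MISS, evict pig. Cache (old->new): [jay lime]
  14. access pig: MISS, evict jay. Cache (old->new): [lime pig]
  15. access pig: HIT. Cache (old->new): [lime pig]
  16. access pig: HIT. Cache (old->new): [lime pig]
Total: 6 hits, 10 misses, 8 evictions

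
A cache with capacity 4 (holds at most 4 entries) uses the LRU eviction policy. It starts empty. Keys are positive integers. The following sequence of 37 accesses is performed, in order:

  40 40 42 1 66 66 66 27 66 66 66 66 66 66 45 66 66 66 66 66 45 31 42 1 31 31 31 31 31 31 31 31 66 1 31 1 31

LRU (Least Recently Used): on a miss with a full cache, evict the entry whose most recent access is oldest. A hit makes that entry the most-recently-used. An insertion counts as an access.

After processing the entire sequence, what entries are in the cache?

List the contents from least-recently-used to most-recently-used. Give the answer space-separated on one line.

LRU simulation (capacity=4):
  1. access 40: MISS. Cache (LRU->MRU): [40]
  2. access 40: HIT. Cache (LRU->MRU): [40]
  3. access 42: MISS. Cache (LRU->MRU): [40 42]
  4. access 1: MISS. Cache (LRU->MRU): [40 42 1]
  5. access 66: MISS. Cache (LRU->MRU): [40 42 1 66]
  6. access 66: HIT. Cache (LRU->MRU): [40 42 1 66]
  7. access 66: HIT. Cache (LRU->MRU): [40 42 1 66]
  8. access 27: MISS, evict 40. Cache (LRU->MRU): [42 1 66 27]
  9. access 66: HIT. Cache (LRU->MRU): [42 1 27 66]
  10. access 66: HIT. Cache (LRU->MRU): [42 1 27 66]
  11. access 66: HIT. Cache (LRU->MRU): [42 1 27 66]
  12. access 66: HIT. Cache (LRU->MRU): [42 1 27 66]
  13. access 66: HIT. Cache (LRU->MRU): [42 1 27 66]
  14. access 66: HIT. Cache (LRU->MRU): [42 1 27 66]
  15. access 45: MISS, evict 42. Cache (LRU->MRU): [1 27 66 45]
  16. access 66: HIT. Cache (LRU->MRU): [1 27 45 66]
  17. access 66: HIT. Cache (LRU->MRU): [1 27 45 66]
  18. access 66: HIT. Cache (LRU->MRU): [1 27 45 66]
  19. access 66: HIT. Cache (LRU->MRU): [1 27 45 66]
  20. access 66: HIT. Cache (LRU->MRU): [1 27 45 66]
  21. access 45: HIT. Cache (LRU->MRU): [1 27 66 45]
  22. access 31: MISS, evict 1. Cache (LRU->MRU): [27 66 45 31]
  23. access 42: MISS, evict 27. Cache (LRU->MRU): [66 45 31 42]
  24. access 1: MISS, evict 66. Cache (LRU->MRU): [45 31 42 1]
  25. access 31: HIT. Cache (LRU->MRU): [45 42 1 31]
  26. access 31: HIT. Cache (LRU->MRU): [45 42 1 31]
  27. access 31: HIT. Cache (LRU->MRU): [45 42 1 31]
  28. access 31: HIT. Cache (LRU->MRU): [45 42 1 31]
  29. access 31: HIT. Cache (LRU->MRU): [45 42 1 31]
  30. access 31: HIT. Cache (LRU->MRU): [45 42 1 31]
  31. access 31: HIT. Cache (LRU->MRU): [45 42 1 31]
  32. access 31: HIT. Cache (LRU->MRU): [45 42 1 31]
  33. access 66: MISS, evict 45. Cache (LRU->MRU): [42 1 31 66]
  34. access 1: HIT. Cache (LRU->MRU): [42 31 66 1]
  35. access 31: HIT. Cache (LRU->MRU): [42 66 1 31]
  36. access 1: HIT. Cache (LRU->MRU): [42 66 31 1]
  37. access 31: HIT. Cache (LRU->MRU): [42 66 1 31]
Total: 27 hits, 10 misses, 6 evictions

Answer: 42 66 1 31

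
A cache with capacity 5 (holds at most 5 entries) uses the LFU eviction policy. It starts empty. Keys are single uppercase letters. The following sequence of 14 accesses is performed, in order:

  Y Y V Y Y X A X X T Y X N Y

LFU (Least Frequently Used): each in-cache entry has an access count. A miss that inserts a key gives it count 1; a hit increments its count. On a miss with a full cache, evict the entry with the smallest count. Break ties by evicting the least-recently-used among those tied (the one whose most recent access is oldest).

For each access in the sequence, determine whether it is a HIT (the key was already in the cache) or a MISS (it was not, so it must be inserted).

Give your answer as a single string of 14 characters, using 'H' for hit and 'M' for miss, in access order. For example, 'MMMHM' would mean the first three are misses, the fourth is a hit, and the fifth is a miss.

LFU simulation (capacity=5):
  1. access Y: MISS. Cache: [Y(c=1)]
  2. access Y: HIT, count now 2. Cache: [Y(c=2)]
  3. access V: MISS. Cache: [V(c=1) Y(c=2)]
  4. access Y: HIT, count now 3. Cache: [V(c=1) Y(c=3)]
  5. access Y: HIT, count now 4. Cache: [V(c=1) Y(c=4)]
  6. access X: MISS. Cache: [V(c=1) X(c=1) Y(c=4)]
  7. access A: MISS. Cache: [V(c=1) X(c=1) A(c=1) Y(c=4)]
  8. access X: HIT, count now 2. Cache: [V(c=1) A(c=1) X(c=2) Y(c=4)]
  9. access X: HIT, count now 3. Cache: [V(c=1) A(c=1) X(c=3) Y(c=4)]
  10. access T: MISS. Cache: [V(c=1) A(c=1) T(c=1) X(c=3) Y(c=4)]
  11. access Y: HIT, count now 5. Cache: [V(c=1) A(c=1) T(c=1) X(c=3) Y(c=5)]
  12. access X: HIT, count now 4. Cache: [V(c=1) A(c=1) T(c=1) X(c=4) Y(c=5)]
  13. access N: MISS, evict V(c=1). Cache: [A(c=1) T(c=1) N(c=1) X(c=4) Y(c=5)]
  14. access Y: HIT, count now 6. Cache: [A(c=1) T(c=1) N(c=1) X(c=4) Y(c=6)]
Total: 8 hits, 6 misses, 1 evictions

Answer: MHMHHMMHHMHHMH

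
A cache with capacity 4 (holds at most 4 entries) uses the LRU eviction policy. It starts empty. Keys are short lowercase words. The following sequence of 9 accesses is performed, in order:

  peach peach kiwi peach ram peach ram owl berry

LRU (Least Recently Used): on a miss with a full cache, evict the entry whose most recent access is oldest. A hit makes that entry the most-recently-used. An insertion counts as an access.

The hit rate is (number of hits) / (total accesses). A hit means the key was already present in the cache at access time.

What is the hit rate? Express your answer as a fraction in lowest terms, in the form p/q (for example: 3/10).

Answer: 4/9

Derivation:
LRU simulation (capacity=4):
  1. access peach: MISS. Cache (LRU->MRU): [peach]
  2. access peach: HIT. Cache (LRU->MRU): [peach]
  3. access kiwi: MISS. Cache (LRU->MRU): [peach kiwi]
  4. access peach: HIT. Cache (LRU->MRU): [kiwi peach]
  5. access ram: MISS. Cache (LRU->MRU): [kiwi peach ram]
  6. access peach: HIT. Cache (LRU->MRU): [kiwi ram peach]
  7. access ram: HIT. Cache (LRU->MRU): [kiwi peach ram]
  8. access owl: MISS. Cache (LRU->MRU): [kiwi peach ram owl]
  9. access berry: MISS, evict kiwi. Cache (LRU->MRU): [peach ram owl berry]
Total: 4 hits, 5 misses, 1 evictions

Hit rate = 4/9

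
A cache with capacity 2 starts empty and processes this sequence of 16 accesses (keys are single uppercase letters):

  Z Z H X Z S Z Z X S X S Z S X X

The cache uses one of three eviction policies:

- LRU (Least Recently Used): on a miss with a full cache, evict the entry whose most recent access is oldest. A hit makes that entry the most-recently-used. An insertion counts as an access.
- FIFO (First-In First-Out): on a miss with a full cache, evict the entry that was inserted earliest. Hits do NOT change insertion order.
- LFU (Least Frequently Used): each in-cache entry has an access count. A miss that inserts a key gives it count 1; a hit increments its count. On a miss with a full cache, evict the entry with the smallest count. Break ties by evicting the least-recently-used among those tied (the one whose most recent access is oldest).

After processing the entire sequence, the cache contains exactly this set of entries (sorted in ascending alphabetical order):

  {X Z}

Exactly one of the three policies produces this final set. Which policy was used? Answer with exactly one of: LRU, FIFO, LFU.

Answer: LFU

Derivation:
Simulating under each policy and comparing final sets:
  LRU: final set = {S X} -> differs
  FIFO: final set = {S X} -> differs
  LFU: final set = {X Z} -> MATCHES target
Only LFU produces the target set.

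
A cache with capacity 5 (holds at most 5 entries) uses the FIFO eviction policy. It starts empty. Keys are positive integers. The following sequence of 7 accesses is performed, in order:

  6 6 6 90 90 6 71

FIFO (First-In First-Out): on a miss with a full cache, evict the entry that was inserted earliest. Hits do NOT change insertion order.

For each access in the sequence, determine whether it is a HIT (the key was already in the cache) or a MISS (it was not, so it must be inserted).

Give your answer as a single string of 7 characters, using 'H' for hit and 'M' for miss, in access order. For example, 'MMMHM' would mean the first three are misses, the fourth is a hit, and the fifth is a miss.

FIFO simulation (capacity=5):
  1. access 6: MISS. Cache (old->new): [6]
  2. access 6: HIT. Cache (old->new): [6]
  3. access 6: HIT. Cache (old->new): [6]
  4. access 90: MISS. Cache (old->new): [6 90]
  5. access 90: HIT. Cache (old->new): [6 90]
  6. access 6: HIT. Cache (old->new): [6 90]
  7. access 71: MISS. Cache (old->new): [6 90 71]
Total: 4 hits, 3 misses, 0 evictions

Answer: MHHMHHM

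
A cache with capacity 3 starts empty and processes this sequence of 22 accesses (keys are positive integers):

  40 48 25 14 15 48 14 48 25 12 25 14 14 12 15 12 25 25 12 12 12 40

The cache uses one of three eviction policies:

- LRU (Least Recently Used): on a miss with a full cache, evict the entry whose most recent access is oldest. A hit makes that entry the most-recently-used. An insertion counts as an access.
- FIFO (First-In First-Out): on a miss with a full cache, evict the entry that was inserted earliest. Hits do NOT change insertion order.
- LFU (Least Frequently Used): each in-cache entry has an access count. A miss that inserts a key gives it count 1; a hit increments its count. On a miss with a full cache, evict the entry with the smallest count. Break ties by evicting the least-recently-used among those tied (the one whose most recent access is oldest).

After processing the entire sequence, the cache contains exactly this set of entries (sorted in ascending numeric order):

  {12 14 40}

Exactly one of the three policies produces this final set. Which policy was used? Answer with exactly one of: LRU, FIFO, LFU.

Answer: LFU

Derivation:
Simulating under each policy and comparing final sets:
  LRU: final set = {12 25 40} -> differs
  FIFO: final set = {12 25 40} -> differs
  LFU: final set = {12 14 40} -> MATCHES target
Only LFU produces the target set.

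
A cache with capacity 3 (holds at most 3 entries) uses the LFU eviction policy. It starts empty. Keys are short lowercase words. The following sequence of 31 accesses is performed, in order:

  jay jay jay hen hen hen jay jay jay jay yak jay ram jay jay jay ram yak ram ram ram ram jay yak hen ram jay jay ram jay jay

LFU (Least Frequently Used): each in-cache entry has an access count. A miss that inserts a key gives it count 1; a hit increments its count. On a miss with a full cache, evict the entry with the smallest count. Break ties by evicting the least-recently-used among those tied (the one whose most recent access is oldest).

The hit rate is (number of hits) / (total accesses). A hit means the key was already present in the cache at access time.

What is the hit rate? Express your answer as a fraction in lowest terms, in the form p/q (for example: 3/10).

Answer: 23/31

Derivation:
LFU simulation (capacity=3):
  1. access jay: MISS. Cache: [jay(c=1)]
  2. access jay: HIT, count now 2. Cache: [jay(c=2)]
  3. access jay: HIT, count now 3. Cache: [jay(c=3)]
  4. access hen: MISS. Cache: [hen(c=1) jay(c=3)]
  5. access hen: HIT, count now 2. Cache: [hen(c=2) jay(c=3)]
  6. access hen: HIT, count now 3. Cache: [jay(c=3) hen(c=3)]
  7. access jay: HIT, count now 4. Cache: [hen(c=3) jay(c=4)]
  8. access jay: HIT, count now 5. Cache: [hen(c=3) jay(c=5)]
  9. access jay: HIT, count now 6. Cache: [hen(c=3) jay(c=6)]
  10. access jay: HIT, count now 7. Cache: [hen(c=3) jay(c=7)]
  11. access yak: MISS. Cache: [yak(c=1) hen(c=3) jay(c=7)]
  12. access jay: HIT, count now 8. Cache: [yak(c=1) hen(c=3) jay(c=8)]
  13. access ram: MISS, evict yak(c=1). Cache: [ram(c=1) hen(c=3) jay(c=8)]
  14. access jay: HIT, count now 9. Cache: [ram(c=1) hen(c=3) jay(c=9)]
  15. access jay: HIT, count now 10. Cache: [ram(c=1) hen(c=3) jay(c=10)]
  16. access jay: HIT, count now 11. Cache: [ram(c=1) hen(c=3) jay(c=11)]
  17. access ram: HIT, count now 2. Cache: [ram(c=2) hen(c=3) jay(c=11)]
  18. access yak: MISS, evict ram(c=2). Cache: [yak(c=1) hen(c=3) jay(c=11)]
  19. access ram: MISS, evict yak(c=1). Cache: [ram(c=1) hen(c=3) jay(c=11)]
  20. access ram: HIT, count now 2. Cache: [ram(c=2) hen(c=3) jay(c=11)]
  21. access ram: HIT, count now 3. Cache: [hen(c=3) ram(c=3) jay(c=11)]
  22. access ram: HIT, count now 4. Cache: [hen(c=3) ram(c=4) jay(c=11)]
  23. access jay: HIT, count now 12. Cache: [hen(c=3) ram(c=4) jay(c=12)]
  24. access yak: MISS, evict hen(c=3). Cache: [yak(c=1) ram(c=4) jay(c=12)]
  25. access hen: MISS, evict yak(c=1). Cache: [hen(c=1) ram(c=4) jay(c=12)]
  26. access ram: HIT, count now 5. Cache: [hen(c=1) ram(c=5) jay(c=12)]
  27. access jay: HIT, count now 13. Cache: [hen(c=1) ram(c=5) jay(c=13)]
  28. access jay: HIT, count now 14. Cache: [hen(c=1) ram(c=5) jay(c=14)]
  29. access ram: HIT, count now 6. Cache: [hen(c=1) ram(c=6) jay(c=14)]
  30. access jay: HIT, count now 15. Cache: [hen(c=1) ram(c=6) jay(c=15)]
  31. access jay: HIT, count now 16. Cache: [hen(c=1) ram(c=6) jay(c=16)]
Total: 23 hits, 8 misses, 5 evictions

Hit rate = 23/31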